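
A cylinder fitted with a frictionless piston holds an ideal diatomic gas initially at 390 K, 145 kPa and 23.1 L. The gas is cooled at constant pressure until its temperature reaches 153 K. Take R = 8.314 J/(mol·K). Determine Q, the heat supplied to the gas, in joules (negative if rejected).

-7120 J

n = P₁V₁/(RT₁) = 145×23.1/(8.314×390) = 1.03 mol.
Isobaric: P stays 145 kPa; V/T = const ⇒ T₂ = 153 K, V₂ = 9.06 L.
W = PΔV = 145×(9.06−23.1) kPa·L = -2040 J.
ΔU = nCvΔT = 1.03×20.8×(153−390) = -5090 J.
Q = ΔU + W = nCpΔT = -7120 J.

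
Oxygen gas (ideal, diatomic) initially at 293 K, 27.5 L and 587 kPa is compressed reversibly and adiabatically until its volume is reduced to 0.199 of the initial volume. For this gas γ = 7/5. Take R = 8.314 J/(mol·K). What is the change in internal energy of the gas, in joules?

36600 J

n = P₁V₁/(RT₁) = 587×27.5/(8.314×293) = 6.63 mol.
Adiabatic: TV^(γ−1) = const ⇒ T₂ = 293×(5.03)^0.400 = 559 K; PV^γ = const ⇒ P₂ = 5630 kPa.
For an ideal gas ΔU = nCvΔT with Cv = (5/2)R = 20.8 J/(mol·K).
ΔU = 6.63×20.8×(559−293) = 36600 J.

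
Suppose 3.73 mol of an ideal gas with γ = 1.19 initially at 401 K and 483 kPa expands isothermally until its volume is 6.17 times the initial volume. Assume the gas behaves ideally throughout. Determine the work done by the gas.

22600 J

V₁ = nRT₁/P₁ = 3.73×8.314×401/483 = 25.7 L.
Isothermal: T stays 401 K; PV = const ⇒ V₂ = 159 L, P₂ = 78.3 kPa.
W = nRT ln(V₂/V₁) = 3.73×8.314×401×ln(6.17) = 22600 J.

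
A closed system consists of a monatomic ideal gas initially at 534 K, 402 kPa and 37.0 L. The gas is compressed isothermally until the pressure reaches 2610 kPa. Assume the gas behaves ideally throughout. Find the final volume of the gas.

Isothermal: T stays 534 K; PV = const ⇒ V₂ = 5.70 L, P₂ = 2610 kPa.

5.70 L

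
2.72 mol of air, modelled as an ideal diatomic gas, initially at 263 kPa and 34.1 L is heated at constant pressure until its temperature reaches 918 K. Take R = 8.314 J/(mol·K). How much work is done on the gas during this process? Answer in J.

-11800 J

T₁ = P₁V₁/(nR) = 263×34.1/(2.72×8.314) = 397 K.
Isobaric: P stays 263 kPa; V/T = const ⇒ T₂ = 918 K, V₂ = 78.9 L.
W = PΔV = 263×(78.9−34.1) kPa·L = 11800 J.
Work done on the gas = −W_by = -11800 J.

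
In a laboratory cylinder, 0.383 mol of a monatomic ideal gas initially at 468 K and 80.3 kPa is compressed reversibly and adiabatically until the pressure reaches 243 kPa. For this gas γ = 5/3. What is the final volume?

V₁ = nRT₁/P₁ = 0.383×8.314×468/80.3 = 18.6 L.
Adiabatic: T₂/T₁ = (P₂/P₁)^((γ−1)/γ) ⇒ T₂ = 468×(3.03)^0.400 = 729 K; V₂ = 9.55 L.

9.55 L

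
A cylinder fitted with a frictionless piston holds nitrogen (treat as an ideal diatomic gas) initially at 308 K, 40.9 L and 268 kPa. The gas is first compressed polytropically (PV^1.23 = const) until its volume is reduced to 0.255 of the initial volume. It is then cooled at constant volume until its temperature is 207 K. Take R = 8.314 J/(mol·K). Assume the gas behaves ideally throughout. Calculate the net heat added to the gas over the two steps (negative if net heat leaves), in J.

n = P₁V₁/(RT₁) = 268×40.9/(8.314×308) = 4.28 mol.
Step 1 — Polytropic n=1.23: T₂ = T₁(V₁/V₂)^(n−1) = 308×(3.92)^0.23 = 422 K; P₂ = P₁(V₁/V₂)^n = 1440 kPa.
W = (P₁V₁−P₂V₂)/(n−1) = (268×40.9−1440×10.4)/0.23 = -17600 J.
ΔU = nCvΔT = 4.28×20.8×(422−308) = 10100 J.
Q = ΔU + W = -7480 J.
State after step 1: P = 1440 kPa, V = 10.4 L, T = 422 K.
Step 2 — Isochoric: V stays 10.4 L; P/T = const ⇒ T₂ = 207 K, P₂ = 706 kPa.
W = 0 (no volume change).
ΔU = nCvΔT = 4.28×20.8×(207−422) = -19100 J.
Q = ΔU = -19100 J.
Net over both steps: W = -17600 J, Q = -26600 J, ΔU = -8990 J.

-26600 J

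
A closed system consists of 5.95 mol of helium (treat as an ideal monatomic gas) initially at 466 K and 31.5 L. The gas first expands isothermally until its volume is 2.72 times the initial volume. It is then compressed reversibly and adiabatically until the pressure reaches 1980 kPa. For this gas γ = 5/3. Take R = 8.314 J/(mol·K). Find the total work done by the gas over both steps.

-19200 J

P₁ = nRT₁/V₁ = 5.95×8.314×466/31.5 = 732 kPa.
Step 1 — Isothermal: T stays 466 K; PV = const ⇒ V₂ = 85.7 L, P₂ = 269 kPa.
ΔU = 0 (ideal gas, T constant).
W = nRT ln(V₂/V₁) = 5.95×8.314×466×ln(2.72) = 23100 J.
Q = ΔU + W = 23100 J.
State after step 1: P = 269 kPa, V = 85.7 L, T = 466 K.
Step 2 — Adiabatic: T₂/T₁ = (P₂/P₁)^((γ−1)/γ) ⇒ T₂ = 466×(7.36)^0.400 = 1040 K; V₂ = 25.9 L.
ΔU = nCvΔT = 5.95×12.5×(1040−466) = 42300 J.
Q = 0 for an adiabatic process, so W = −ΔU = -42300 J.
Net over both steps: W = -19200 J, Q = 23100 J, ΔU = 42300 J.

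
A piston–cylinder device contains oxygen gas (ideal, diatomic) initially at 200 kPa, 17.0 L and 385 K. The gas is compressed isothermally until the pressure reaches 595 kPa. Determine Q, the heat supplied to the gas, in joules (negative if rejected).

n = P₁V₁/(RT₁) = 200×17.0/(8.314×385) = 1.06 mol.
Isothermal: T stays 385 K; PV = const ⇒ V₂ = 5.71 L, P₂ = 595 kPa.
ΔU = 0 (ideal gas, T constant).
W = nRT ln(V₂/V₁) = 1.06×8.314×385×ln(0.336) = -3710 J.
Q = ΔU + W = -3710 J.

-3710 J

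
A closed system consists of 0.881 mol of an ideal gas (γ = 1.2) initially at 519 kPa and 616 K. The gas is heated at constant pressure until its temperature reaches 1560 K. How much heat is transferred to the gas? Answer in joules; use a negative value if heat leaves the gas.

V₁ = nRT₁/P₁ = 0.881×8.314×616/519 = 8.69 L.
Isobaric: P stays 519 kPa; V/T = const ⇒ T₂ = 1560 K, V₂ = 22.0 L.
W = PΔV = 519×(22.0−8.69) kPa·L = 6910 J.
ΔU = nCvΔT = 0.881×41.6×(1560−616) = 34600 J.
Q = ΔU + W = nCpΔT = 41500 J.

41500 J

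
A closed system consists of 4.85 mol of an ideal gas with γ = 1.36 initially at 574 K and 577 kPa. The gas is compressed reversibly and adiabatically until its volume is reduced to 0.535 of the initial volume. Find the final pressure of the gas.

1350 kPa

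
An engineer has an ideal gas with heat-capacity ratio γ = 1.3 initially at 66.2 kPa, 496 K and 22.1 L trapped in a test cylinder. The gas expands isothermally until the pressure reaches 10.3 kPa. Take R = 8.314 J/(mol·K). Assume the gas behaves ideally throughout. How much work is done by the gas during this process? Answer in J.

n = P₁V₁/(RT₁) = 66.2×22.1/(8.314×496) = 0.355 mol.
Isothermal: T stays 496 K; PV = const ⇒ V₂ = 142 L, P₂ = 10.3 kPa.
W = nRT ln(V₂/V₁) = 0.355×8.314×496×ln(6.43) = 2720 J.

2720 J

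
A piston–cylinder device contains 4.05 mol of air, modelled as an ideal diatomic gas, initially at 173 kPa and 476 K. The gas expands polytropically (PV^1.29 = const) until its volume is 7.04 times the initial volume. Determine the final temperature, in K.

270 K

V₁ = nRT₁/P₁ = 4.05×8.314×476/173 = 92.6 L.
Polytropic n=1.29: T₂ = T₁(V₁/V₂)^(n−1) = 476×(0.142)^0.29 = 270 K; P₂ = P₁(V₁/V₂)^n = 14.0 kPa.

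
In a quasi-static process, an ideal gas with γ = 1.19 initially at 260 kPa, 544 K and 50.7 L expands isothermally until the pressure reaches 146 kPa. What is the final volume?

90.3 L

Isothermal: T stays 544 K; PV = const ⇒ V₂ = 90.3 L, P₂ = 146 kPa.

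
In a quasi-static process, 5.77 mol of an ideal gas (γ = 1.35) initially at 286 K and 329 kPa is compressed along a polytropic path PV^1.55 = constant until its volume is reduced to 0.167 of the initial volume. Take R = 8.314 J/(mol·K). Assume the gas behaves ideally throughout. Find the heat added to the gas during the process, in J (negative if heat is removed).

V₁ = nRT₁/P₁ = 5.77×8.314×286/329 = 41.7 L.
Polytropic n=1.55: T₂ = T₁(V₁/V₂)^(n−1) = 286×(5.99)^0.55 = 765 K; P₂ = P₁(V₁/V₂)^n = 5270 kPa.
W = (P₁V₁−P₂V₂)/(n−1) = (329×41.7−5270×6.96)/0.55 = -41800 J.
ΔU = nCvΔT = 5.77×23.8×(765−286) = 65700 J.
Q = ΔU + W = 23900 J.

23900 J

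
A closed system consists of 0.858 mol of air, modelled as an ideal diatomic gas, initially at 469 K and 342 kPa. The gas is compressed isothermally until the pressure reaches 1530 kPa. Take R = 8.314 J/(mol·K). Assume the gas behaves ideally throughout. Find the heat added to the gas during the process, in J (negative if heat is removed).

V₁ = nRT₁/P₁ = 0.858×8.314×469/342 = 9.78 L.
Isothermal: T stays 469 K; PV = const ⇒ V₂ = 2.19 L, P₂ = 1530 kPa.
ΔU = 0 (ideal gas, T constant).
W = nRT ln(V₂/V₁) = 0.858×8.314×469×ln(0.224) = -5010 J.
Q = ΔU + W = -5010 J.

-5010 J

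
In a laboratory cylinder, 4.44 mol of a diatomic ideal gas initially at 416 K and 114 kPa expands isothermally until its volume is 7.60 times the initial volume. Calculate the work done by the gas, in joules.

V₁ = nRT₁/P₁ = 4.44×8.314×416/114 = 135 L.
Isothermal: T stays 416 K; PV = const ⇒ V₂ = 1020 L, P₂ = 15.0 kPa.
W = nRT ln(V₂/V₁) = 4.44×8.314×416×ln(7.60) = 31100 J.

31100 J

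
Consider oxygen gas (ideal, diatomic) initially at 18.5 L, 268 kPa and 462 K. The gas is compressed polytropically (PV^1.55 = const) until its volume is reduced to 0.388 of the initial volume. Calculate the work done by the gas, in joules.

-6160 J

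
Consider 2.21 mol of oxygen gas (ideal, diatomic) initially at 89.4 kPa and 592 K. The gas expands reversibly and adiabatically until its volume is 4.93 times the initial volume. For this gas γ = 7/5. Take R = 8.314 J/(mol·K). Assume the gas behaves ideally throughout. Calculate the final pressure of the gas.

9.58 kPa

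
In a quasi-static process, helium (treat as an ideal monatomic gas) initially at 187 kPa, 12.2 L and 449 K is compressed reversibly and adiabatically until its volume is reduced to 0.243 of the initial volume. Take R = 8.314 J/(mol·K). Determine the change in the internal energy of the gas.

5370 J

n = P₁V₁/(RT₁) = 187×12.2/(8.314×449) = 0.611 mol.
Adiabatic: TV^(γ−1) = const ⇒ T₂ = 449×(4.12)^0.667 = 1150 K; PV^γ = const ⇒ P₂ = 1980 kPa.
For an ideal gas ΔU = nCvΔT with Cv = (3/2)R = 12.5 J/(mol·K).
ΔU = 0.611×12.5×(1150−449) = 5370 J.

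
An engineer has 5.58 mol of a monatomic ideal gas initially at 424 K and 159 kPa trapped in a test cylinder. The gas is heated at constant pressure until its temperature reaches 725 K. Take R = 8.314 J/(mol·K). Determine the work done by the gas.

V₁ = nRT₁/P₁ = 5.58×8.314×424/159 = 124 L.
Isobaric: P stays 159 kPa; V/T = const ⇒ T₂ = 725 K, V₂ = 212 L.
W = PΔV = 159×(212−124) kPa·L = 14000 J.

14000 J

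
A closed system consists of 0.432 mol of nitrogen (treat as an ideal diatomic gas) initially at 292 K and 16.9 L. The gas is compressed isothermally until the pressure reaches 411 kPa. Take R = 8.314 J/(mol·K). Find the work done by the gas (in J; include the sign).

-1980 J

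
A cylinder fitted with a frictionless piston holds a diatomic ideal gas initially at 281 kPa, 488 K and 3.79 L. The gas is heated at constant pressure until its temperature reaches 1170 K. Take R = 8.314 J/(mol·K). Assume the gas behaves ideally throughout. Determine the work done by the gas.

1490 J

n = P₁V₁/(RT₁) = 281×3.79/(8.314×488) = 0.262 mol.
Isobaric: P stays 281 kPa; V/T = const ⇒ T₂ = 1170 K, V₂ = 9.09 L.
W = PΔV = 281×(9.09−3.79) kPa·L = 1490 J.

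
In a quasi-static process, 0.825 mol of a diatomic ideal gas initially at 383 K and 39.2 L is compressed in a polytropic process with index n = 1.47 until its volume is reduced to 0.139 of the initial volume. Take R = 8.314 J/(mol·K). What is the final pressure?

P₁ = nRT₁/V₁ = 0.825×8.314×383/39.2 = 67.0 kPa.
Polytropic n=1.47: T₂ = T₁(V₁/V₂)^(n−1) = 383×(7.19)^0.47 = 968 K; P₂ = P₁(V₁/V₂)^n = 1220 kPa.

1220 kPa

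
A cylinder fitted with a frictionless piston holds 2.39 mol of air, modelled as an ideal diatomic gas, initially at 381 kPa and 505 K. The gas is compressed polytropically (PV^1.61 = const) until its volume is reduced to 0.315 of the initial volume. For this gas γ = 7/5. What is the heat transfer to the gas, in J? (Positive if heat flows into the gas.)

V₁ = nRT₁/P₁ = 2.39×8.314×505/381 = 26.3 L.
Polytropic n=1.61: T₂ = T₁(V₁/V₂)^(n−1) = 505×(3.17)^0.61 = 1020 K; P₂ = P₁(V₁/V₂)^n = 2450 kPa.
W = (P₁V₁−P₂V₂)/(n−1) = (381×26.3−2450×8.30)/0.61 = -16800 J.
ΔU = nCvΔT = 2.39×20.8×(1020−505) = 25700 J.
Q = ΔU + W = 8840 J.

8840 J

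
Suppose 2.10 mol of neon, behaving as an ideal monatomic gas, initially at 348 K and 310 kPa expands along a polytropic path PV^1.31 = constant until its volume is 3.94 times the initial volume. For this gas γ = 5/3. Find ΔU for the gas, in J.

-3160 J

V₁ = nRT₁/P₁ = 2.10×8.314×348/310 = 19.6 L.
Polytropic n=1.31: T₂ = T₁(V₁/V₂)^(n−1) = 348×(0.254)^0.31 = 227 K; P₂ = P₁(V₁/V₂)^n = 51.4 kPa.
For an ideal gas ΔU = nCvΔT with Cv = (3/2)R = 12.5 J/(mol·K).
ΔU = 2.10×12.5×(227−348) = -3160 J.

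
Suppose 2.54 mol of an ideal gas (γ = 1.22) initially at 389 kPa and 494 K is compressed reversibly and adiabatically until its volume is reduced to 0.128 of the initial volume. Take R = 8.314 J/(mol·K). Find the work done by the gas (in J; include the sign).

V₁ = nRT₁/P₁ = 2.54×8.314×494/389 = 26.8 L.
Adiabatic: TV^(γ−1) = const ⇒ T₂ = 494×(7.81)^0.220 = 776 K; PV^γ = const ⇒ P₂ = 4780 kPa.
ΔU = nCvΔT = 2.54×37.8×(776−494) = 27100 J.
Q = 0 for an adiabatic process, so W = −ΔU = -27100 J.

-27100 J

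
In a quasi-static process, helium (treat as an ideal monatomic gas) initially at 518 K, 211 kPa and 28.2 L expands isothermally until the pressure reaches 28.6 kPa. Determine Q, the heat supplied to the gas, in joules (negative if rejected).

n = P₁V₁/(RT₁) = 211×28.2/(8.314×518) = 1.38 mol.
Isothermal: T stays 518 K; PV = const ⇒ V₂ = 208 L, P₂ = 28.6 kPa.
ΔU = 0 (ideal gas, T constant).
W = nRT ln(V₂/V₁) = 1.38×8.314×518×ln(7.38) = 11900 J.
Q = ΔU + W = 11900 J.

11900 J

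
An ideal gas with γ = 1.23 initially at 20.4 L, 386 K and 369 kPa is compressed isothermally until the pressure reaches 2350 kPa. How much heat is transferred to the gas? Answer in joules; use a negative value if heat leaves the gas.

n = P₁V₁/(RT₁) = 369×20.4/(8.314×386) = 2.35 mol.
Isothermal: T stays 386 K; PV = const ⇒ V₂ = 3.20 L, P₂ = 2350 kPa.
ΔU = 0 (ideal gas, T constant).
W = nRT ln(V₂/V₁) = 2.35×8.314×386×ln(0.157) = -13900 J.
Q = ΔU + W = -13900 J.

-13900 J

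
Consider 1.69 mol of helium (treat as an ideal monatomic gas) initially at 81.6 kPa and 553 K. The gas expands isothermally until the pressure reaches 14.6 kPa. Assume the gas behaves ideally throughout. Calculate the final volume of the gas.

V₁ = nRT₁/P₁ = 1.69×8.314×553/81.6 = 95.2 L.
Isothermal: T stays 553 K; PV = const ⇒ V₂ = 532 L, P₂ = 14.6 kPa.

532 L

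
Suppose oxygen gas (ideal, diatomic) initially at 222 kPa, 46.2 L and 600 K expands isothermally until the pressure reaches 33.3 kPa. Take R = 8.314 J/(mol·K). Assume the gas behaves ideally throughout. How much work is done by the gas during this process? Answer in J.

19500 J

n = P₁V₁/(RT₁) = 222×46.2/(8.314×600) = 2.06 mol.
Isothermal: T stays 600 K; PV = const ⇒ V₂ = 308 L, P₂ = 33.3 kPa.
W = nRT ln(V₂/V₁) = 2.06×8.314×600×ln(6.67) = 19500 J.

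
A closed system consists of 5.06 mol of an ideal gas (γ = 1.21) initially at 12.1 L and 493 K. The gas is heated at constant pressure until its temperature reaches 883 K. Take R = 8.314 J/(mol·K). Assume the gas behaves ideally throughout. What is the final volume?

21.7 L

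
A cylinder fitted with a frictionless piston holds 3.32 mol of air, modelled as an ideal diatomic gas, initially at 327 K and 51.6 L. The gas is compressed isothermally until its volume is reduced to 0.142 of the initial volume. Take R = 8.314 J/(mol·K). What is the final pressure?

P₁ = nRT₁/V₁ = 3.32×8.314×327/51.6 = 175 kPa.
Isothermal: T stays 327 K; PV = const ⇒ V₂ = 7.33 L, P₂ = 1230 kPa.

1230 kPa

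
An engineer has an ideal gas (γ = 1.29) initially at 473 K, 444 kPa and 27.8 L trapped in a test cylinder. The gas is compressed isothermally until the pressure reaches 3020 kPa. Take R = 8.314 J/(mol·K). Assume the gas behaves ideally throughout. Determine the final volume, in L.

4.09 L

Isothermal: T stays 473 K; PV = const ⇒ V₂ = 4.09 L, P₂ = 3020 kPa.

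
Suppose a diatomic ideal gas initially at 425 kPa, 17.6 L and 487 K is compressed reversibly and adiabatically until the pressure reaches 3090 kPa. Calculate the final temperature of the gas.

Adiabatic: T₂/T₁ = (P₂/P₁)^((γ−1)/γ) ⇒ T₂ = 487×(7.27)^0.286 = 858 K; V₂ = 4.27 L.

858 K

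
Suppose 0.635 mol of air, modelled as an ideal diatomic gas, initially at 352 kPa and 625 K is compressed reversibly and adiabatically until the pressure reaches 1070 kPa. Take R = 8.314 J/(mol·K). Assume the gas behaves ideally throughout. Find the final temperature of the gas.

V₁ = nRT₁/P₁ = 0.635×8.314×625/352 = 9.37 L.
Adiabatic: T₂/T₁ = (P₂/P₁)^((γ−1)/γ) ⇒ T₂ = 625×(3.04)^0.286 = 859 K; V₂ = 4.24 L.

859 K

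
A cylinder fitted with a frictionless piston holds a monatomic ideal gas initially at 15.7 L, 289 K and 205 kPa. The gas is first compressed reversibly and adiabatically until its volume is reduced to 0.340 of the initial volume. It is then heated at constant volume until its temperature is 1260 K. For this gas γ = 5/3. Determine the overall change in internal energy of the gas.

16200 J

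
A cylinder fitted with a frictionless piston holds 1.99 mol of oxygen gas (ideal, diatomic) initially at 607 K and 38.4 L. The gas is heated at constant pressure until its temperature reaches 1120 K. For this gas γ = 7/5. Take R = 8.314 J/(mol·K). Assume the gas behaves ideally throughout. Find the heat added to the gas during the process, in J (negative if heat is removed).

29700 J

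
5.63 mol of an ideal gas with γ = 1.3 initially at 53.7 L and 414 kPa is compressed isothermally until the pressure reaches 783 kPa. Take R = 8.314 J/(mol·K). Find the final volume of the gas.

T₁ = P₁V₁/(nR) = 414×53.7/(5.63×8.314) = 475 K.
Isothermal: T stays 475 K; PV = const ⇒ V₂ = 28.4 L, P₂ = 783 kPa.

28.4 L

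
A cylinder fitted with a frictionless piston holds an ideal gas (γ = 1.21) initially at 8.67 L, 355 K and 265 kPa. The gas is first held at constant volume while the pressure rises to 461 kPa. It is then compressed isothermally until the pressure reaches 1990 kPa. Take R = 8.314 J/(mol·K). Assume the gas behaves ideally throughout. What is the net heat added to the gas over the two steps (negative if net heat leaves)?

2250 J

n = P₁V₁/(RT₁) = 265×8.67/(8.314×355) = 0.778 mol.
Step 1 — Isochoric: V stays 8.67 L; P/T = const ⇒ T₂ = 618 K, P₂ = 461 kPa.
W = 0 (no volume change).
ΔU = nCvΔT = 0.778×39.6×(618−355) = 8090 J.
Q = ΔU = 8090 J.
State after step 1: P = 461 kPa, V = 8.67 L, T = 618 K.
Step 2 — Isothermal: T stays 618 K; PV = const ⇒ V₂ = 2.01 L, P₂ = 1990 kPa.
ΔU = 0 (ideal gas, T constant).
W = nRT ln(V₂/V₁) = 0.778×8.314×618×ln(0.232) = -5850 J.
Q = ΔU + W = -5850 J.
Net over both steps: W = -5850 J, Q = 2250 J, ΔU = 8090 J.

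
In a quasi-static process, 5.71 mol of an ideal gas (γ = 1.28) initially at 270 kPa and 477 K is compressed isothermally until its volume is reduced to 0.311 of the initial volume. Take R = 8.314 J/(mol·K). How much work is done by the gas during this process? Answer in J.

V₁ = nRT₁/P₁ = 5.71×8.314×477/270 = 83.9 L.
Isothermal: T stays 477 K; PV = const ⇒ V₂ = 26.1 L, P₂ = 868 kPa.
W = nRT ln(V₂/V₁) = 5.71×8.314×477×ln(0.311) = -26400 J.

-26400 J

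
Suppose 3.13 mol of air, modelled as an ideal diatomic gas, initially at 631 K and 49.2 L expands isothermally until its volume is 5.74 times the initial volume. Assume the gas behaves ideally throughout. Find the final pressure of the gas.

58.1 kPa

P₁ = nRT₁/V₁ = 3.13×8.314×631/49.2 = 334 kPa.
Isothermal: T stays 631 K; PV = const ⇒ V₂ = 282 L, P₂ = 58.1 kPa.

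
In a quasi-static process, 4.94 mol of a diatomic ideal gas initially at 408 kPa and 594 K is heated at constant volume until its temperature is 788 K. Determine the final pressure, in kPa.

V₁ = nRT₁/P₁ = 4.94×8.314×594/408 = 59.8 L.
Isochoric: V stays 59.8 L; P/T = const ⇒ T₂ = 788 K, P₂ = 541 kPa.

541 kPa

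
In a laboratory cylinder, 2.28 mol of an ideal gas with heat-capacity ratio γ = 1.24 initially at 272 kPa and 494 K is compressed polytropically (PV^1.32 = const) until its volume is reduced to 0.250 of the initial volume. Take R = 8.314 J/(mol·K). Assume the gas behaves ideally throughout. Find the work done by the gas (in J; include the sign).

V₁ = nRT₁/P₁ = 2.28×8.314×494/272 = 34.4 L.
Polytropic n=1.32: T₂ = T₁(V₁/V₂)^(n−1) = 494×(4.00)^0.32 = 770 K; P₂ = P₁(V₁/V₂)^n = 1700 kPa.
W = (P₁V₁−P₂V₂)/(n−1) = (272×34.4−1700×8.61)/0.32 = -16300 J.

-16300 J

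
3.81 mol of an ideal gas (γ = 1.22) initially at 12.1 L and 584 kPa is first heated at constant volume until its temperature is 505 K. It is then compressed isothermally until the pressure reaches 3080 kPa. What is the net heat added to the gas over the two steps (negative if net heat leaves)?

T₁ = P₁V₁/(nR) = 584×12.1/(3.81×8.314) = 223 K.
Step 1 — Isochoric: V stays 12.1 L; P/T = const ⇒ T₂ = 505 K, P₂ = 1320 kPa.
W = 0 (no volume change).
ΔU = nCvΔT = 3.81×37.8×(505−223) = 40600 J.
Q = ΔU = 40600 J.
State after step 1: P = 1320 kPa, V = 12.1 L, T = 505 K.
Step 2 — Isothermal: T stays 505 K; PV = const ⇒ V₂ = 5.19 L, P₂ = 3080 kPa.
ΔU = 0 (ideal gas, T constant).
W = nRT ln(V₂/V₁) = 3.81×8.314×505×ln(0.429) = -13500 J.
Q = ΔU + W = -13500 J.
Net over both steps: W = -13500 J, Q = 27100 J, ΔU = 40600 J.

27100 J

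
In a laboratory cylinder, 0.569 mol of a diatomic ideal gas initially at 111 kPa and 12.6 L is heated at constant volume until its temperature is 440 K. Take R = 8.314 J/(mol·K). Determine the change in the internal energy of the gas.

1710 J

T₁ = P₁V₁/(nR) = 111×12.6/(0.569×8.314) = 296 K.
Isochoric: V stays 12.6 L; P/T = const ⇒ T₂ = 440 K, P₂ = 165 kPa.
For an ideal gas ΔU = nCvΔT with Cv = (5/2)R = 20.8 J/(mol·K).
ΔU = 0.569×20.8×(440−296) = 1710 J.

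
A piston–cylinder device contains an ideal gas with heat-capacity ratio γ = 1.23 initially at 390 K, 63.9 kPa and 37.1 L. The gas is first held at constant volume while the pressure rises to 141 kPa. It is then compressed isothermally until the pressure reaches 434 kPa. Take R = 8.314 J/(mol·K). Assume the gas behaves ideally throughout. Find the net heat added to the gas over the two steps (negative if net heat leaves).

6560 J

n = P₁V₁/(RT₁) = 63.9×37.1/(8.314×390) = 0.731 mol.
Step 1 — Isochoric: V stays 37.1 L; P/T = const ⇒ T₂ = 861 K, P₂ = 141 kPa.
W = 0 (no volume change).
ΔU = nCvΔT = 0.731×36.1×(861−390) = 12400 J.
Q = ΔU = 12400 J.
State after step 1: P = 141 kPa, V = 37.1 L, T = 861 K.
Step 2 — Isothermal: T stays 861 K; PV = const ⇒ V₂ = 12.1 L, P₂ = 434 kPa.
ΔU = 0 (ideal gas, T constant).
W = nRT ln(V₂/V₁) = 0.731×8.314×861×ln(0.325) = -5880 J.
Q = ΔU + W = -5880 J.
Net over both steps: W = -5880 J, Q = 6560 J, ΔU = 12400 J.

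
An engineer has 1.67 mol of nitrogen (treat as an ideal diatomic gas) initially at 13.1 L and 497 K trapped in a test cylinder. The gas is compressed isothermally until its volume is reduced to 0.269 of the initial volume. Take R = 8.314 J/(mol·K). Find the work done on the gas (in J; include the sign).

9060 J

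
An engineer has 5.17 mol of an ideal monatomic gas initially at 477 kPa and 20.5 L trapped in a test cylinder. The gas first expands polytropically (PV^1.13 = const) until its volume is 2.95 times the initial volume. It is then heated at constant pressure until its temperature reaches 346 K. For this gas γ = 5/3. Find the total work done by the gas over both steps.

T₁ = P₁V₁/(nR) = 477×20.5/(5.17×8.314) = 227 K.
Step 1 — Polytropic n=1.13: T₂ = T₁(V₁/V₂)^(n−1) = 227×(0.339)^0.13 = 198 K; P₂ = P₁(V₁/V₂)^n = 140 kPa.
W = (P₁V₁−P₂V₂)/(n−1) = (477×20.5−140×60.5)/0.13 = 9870 J.
ΔU = nCvΔT = 5.17×12.5×(198−227) = -1920 J.
Q = ΔU + W = 7940 J.
State after step 1: P = 140 kPa, V = 60.5 L, T = 198 K.
Step 2 — Isobaric: P stays 140 kPa; V/T = const ⇒ T₂ = 346 K, V₂ = 106 L.
W = PΔV = 140×(106−60.5) kPa·L = 6380 J.
ΔU = nCvΔT = 5.17×12.5×(346−198) = 9560 J.
Q = ΔU + W = nCpΔT = 15900 J.
Net over both steps: W = 16200 J, Q = 23900 J, ΔU = 7640 J.

16200 J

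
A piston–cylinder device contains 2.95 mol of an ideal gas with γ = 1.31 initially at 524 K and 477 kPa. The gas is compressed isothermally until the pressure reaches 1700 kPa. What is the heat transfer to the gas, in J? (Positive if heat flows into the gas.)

-16300 J

V₁ = nRT₁/P₁ = 2.95×8.314×524/477 = 26.9 L.
Isothermal: T stays 524 K; PV = const ⇒ V₂ = 7.56 L, P₂ = 1700 kPa.
ΔU = 0 (ideal gas, T constant).
W = nRT ln(V₂/V₁) = 2.95×8.314×524×ln(0.281) = -16300 J.
Q = ΔU + W = -16300 J.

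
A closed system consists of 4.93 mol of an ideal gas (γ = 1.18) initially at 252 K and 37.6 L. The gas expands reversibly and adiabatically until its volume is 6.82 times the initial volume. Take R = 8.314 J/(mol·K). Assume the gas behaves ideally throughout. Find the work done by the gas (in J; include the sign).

16800 J

P₁ = nRT₁/V₁ = 4.93×8.314×252/37.6 = 275 kPa.
Adiabatic: TV^(γ−1) = const ⇒ T₂ = 252×(0.147)^0.180 = 178 K; PV^γ = const ⇒ P₂ = 28.5 kPa.
ΔU = nCvΔT = 4.93×46.2×(178−252) = -16800 J.
Q = 0 for an adiabatic process, so W = −ΔU = 16800 J.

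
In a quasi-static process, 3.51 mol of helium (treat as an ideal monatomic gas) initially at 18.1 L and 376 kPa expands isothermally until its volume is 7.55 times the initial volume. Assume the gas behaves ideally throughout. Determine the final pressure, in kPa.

T₁ = P₁V₁/(nR) = 376×18.1/(3.51×8.314) = 233 K.
Isothermal: T stays 233 K; PV = const ⇒ V₂ = 137 L, P₂ = 49.8 kPa.

49.8 kPa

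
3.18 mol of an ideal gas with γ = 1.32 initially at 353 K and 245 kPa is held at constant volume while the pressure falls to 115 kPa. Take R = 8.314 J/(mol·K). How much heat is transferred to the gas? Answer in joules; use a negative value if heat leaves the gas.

-15500 J

V₁ = nRT₁/P₁ = 3.18×8.314×353/245 = 38.1 L.
Isochoric: V stays 38.1 L; P/T = const ⇒ T₂ = 166 K, P₂ = 115 kPa.
W = 0 (no volume change).
ΔU = nCvΔT = 3.18×26.0×(166−353) = -15500 J.
Q = ΔU = -15500 J.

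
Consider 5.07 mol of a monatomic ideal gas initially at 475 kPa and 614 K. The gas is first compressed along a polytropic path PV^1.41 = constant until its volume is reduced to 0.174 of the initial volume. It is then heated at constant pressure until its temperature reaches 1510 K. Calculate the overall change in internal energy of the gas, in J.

V₁ = nRT₁/P₁ = 5.07×8.314×614/475 = 54.5 L.
Step 1 — Polytropic n=1.41: T₂ = T₁(V₁/V₂)^(n−1) = 614×(5.75)^0.41 = 1260 K; P₂ = P₁(V₁/V₂)^n = 5590 kPa.
W = (P₁V₁−P₂V₂)/(n−1) = (475×54.5−5590×9.48)/0.41 = -66200 J.
ΔU = nCvΔT = 5.07×12.5×(1260−614) = 40700 J.
Q = ΔU + W = -25500 J.
State after step 1: P = 5590 kPa, V = 9.48 L, T = 1260 K.
Step 2 — Isobaric: P stays 5590 kPa; V/T = const ⇒ T₂ = 1510 K, V₂ = 11.4 L.
W = PΔV = 5590×(11.4−9.48) kPa·L = 10600 J.
ΔU = nCvΔT = 5.07×12.5×(1510−1260) = 16000 J.
Q = ΔU + W = nCpΔT = 26600 J.
Net over both steps: W = -55500 J, Q = 1120 J, ΔU = 56700 J.

56700 J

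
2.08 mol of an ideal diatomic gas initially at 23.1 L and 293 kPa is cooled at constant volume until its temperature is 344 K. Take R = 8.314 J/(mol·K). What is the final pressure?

258 kPa

T₁ = P₁V₁/(nR) = 293×23.1/(2.08×8.314) = 391 K.
Isochoric: V stays 23.1 L; P/T = const ⇒ T₂ = 344 K, P₂ = 258 kPa.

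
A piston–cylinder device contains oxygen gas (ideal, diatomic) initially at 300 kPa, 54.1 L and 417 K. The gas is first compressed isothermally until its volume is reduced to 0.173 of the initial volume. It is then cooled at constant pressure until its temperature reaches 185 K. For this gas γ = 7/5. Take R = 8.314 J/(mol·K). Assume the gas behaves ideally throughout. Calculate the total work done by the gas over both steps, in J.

-37500 J

n = P₁V₁/(RT₁) = 300×54.1/(8.314×417) = 4.68 mol.
Step 1 — Isothermal: T stays 417 K; PV = const ⇒ V₂ = 9.36 L, P₂ = 1730 kPa.
ΔU = 0 (ideal gas, T constant).
W = nRT ln(V₂/V₁) = 4.68×8.314×417×ln(0.173) = -28500 J.
Q = ΔU + W = -28500 J.
State after step 1: P = 1730 kPa, V = 9.36 L, T = 417 K.
Step 2 — Isobaric: P stays 1730 kPa; V/T = const ⇒ T₂ = 185 K, V₂ = 4.15 L.
W = PΔV = 1730×(4.15−9.36) kPa·L = -9030 J.
ΔU = nCvΔT = 4.68×20.8×(185−417) = -22600 J.
Q = ΔU + W = nCpΔT = -31600 J.
Net over both steps: W = -37500 J, Q = -60100 J, ΔU = -22600 J.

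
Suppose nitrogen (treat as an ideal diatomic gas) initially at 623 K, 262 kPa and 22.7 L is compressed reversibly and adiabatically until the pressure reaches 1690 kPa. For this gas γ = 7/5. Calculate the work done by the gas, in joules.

n = P₁V₁/(RT₁) = 262×22.7/(8.314×623) = 1.15 mol.
Adiabatic: T₂/T₁ = (P₂/P₁)^((γ−1)/γ) ⇒ T₂ = 623×(6.45)^0.286 = 1060 K; V₂ = 5.99 L.
ΔU = nCvΔT = 1.15×20.8×(1060−623) = 10500 J.
Q = 0 for an adiabatic process, so W = −ΔU = -10500 J.

-10500 J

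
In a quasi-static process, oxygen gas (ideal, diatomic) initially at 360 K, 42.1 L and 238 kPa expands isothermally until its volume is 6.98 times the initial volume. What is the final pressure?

34.1 kPa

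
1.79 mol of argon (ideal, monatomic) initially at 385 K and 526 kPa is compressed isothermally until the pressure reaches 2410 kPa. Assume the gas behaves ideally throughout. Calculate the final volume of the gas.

V₁ = nRT₁/P₁ = 1.79×8.314×385/526 = 10.9 L.
Isothermal: T stays 385 K; PV = const ⇒ V₂ = 2.38 L, P₂ = 2410 kPa.

2.38 L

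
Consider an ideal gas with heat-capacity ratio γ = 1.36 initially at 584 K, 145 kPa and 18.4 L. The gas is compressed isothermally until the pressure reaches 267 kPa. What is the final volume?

9.99 L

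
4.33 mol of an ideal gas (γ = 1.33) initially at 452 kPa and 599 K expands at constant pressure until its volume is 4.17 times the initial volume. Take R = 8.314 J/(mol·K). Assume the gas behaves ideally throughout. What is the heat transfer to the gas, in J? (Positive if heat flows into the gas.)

276000 J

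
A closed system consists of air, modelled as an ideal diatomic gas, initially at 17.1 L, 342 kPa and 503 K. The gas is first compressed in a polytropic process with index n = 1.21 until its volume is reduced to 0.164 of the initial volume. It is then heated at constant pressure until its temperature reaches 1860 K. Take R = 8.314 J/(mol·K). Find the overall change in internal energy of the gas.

39400 J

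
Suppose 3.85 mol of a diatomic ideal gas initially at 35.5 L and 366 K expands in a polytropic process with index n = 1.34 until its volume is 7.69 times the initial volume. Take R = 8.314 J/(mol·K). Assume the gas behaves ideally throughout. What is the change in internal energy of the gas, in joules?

-14700 J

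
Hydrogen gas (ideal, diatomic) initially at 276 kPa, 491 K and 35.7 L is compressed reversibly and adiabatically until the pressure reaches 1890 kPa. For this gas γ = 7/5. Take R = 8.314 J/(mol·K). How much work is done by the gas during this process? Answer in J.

n = P₁V₁/(RT₁) = 276×35.7/(8.314×491) = 2.41 mol.
Adiabatic: T₂/T₁ = (P₂/P₁)^((γ−1)/γ) ⇒ T₂ = 491×(6.85)^0.286 = 851 K; V₂ = 9.03 L.
ΔU = nCvΔT = 2.41×20.8×(851−491) = 18000 J.
Q = 0 for an adiabatic process, so W = −ΔU = -18000 J.

-18000 J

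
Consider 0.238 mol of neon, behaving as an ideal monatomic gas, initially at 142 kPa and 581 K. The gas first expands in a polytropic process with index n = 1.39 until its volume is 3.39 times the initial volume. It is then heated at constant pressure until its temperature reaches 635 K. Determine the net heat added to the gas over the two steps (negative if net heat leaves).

V₁ = nRT₁/P₁ = 0.238×8.314×581/142 = 8.10 L.
Step 1 — Polytropic n=1.39: T₂ = T₁(V₁/V₂)^(n−1) = 581×(0.295)^0.39 = 361 K; P₂ = P₁(V₁/V₂)^n = 26.0 kPa.
W = (P₁V₁−P₂V₂)/(n−1) = (142×8.10−26.0×27.4)/0.39 = 1120 J.
ΔU = nCvΔT = 0.238×12.5×(361−581) = -653 J.
Q = ΔU + W = 463 J.
State after step 1: P = 26.0 kPa, V = 27.4 L, T = 361 K.
Step 2 — Isobaric: P stays 26.0 kPa; V/T = const ⇒ T₂ = 635 K, V₂ = 48.3 L.
W = PΔV = 26.0×(48.3−27.4) kPa·L = 542 J.
ΔU = nCvΔT = 0.238×12.5×(635−361) = 814 J.
Q = ΔU + W = nCpΔT = 1360 J.
Net over both steps: W = 1660 J, Q = 1820 J, ΔU = 160 J.

1820 J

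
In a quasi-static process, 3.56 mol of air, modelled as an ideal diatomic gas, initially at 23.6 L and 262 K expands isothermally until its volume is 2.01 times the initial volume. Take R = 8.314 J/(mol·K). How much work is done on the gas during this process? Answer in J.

-5410 J

P₁ = nRT₁/V₁ = 3.56×8.314×262/23.6 = 329 kPa.
Isothermal: T stays 262 K; PV = const ⇒ V₂ = 47.4 L, P₂ = 163 kPa.
W = nRT ln(V₂/V₁) = 3.56×8.314×262×ln(2.01) = 5410 J.
Work done on the gas = −W_by = -5410 J.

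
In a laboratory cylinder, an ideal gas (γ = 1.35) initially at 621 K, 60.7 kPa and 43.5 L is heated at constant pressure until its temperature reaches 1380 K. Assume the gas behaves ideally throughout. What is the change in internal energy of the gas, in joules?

n = P₁V₁/(RT₁) = 60.7×43.5/(8.314×621) = 0.511 mol.
Isobaric: P stays 60.7 kPa; V/T = const ⇒ T₂ = 1380 K, V₂ = 96.7 L.
For an ideal gas ΔU = nCvΔT with Cv = R/(γ−1) = 23.8 J/(mol·K).
ΔU = 0.511×23.8×(1380−621) = 9220 J.

9220 J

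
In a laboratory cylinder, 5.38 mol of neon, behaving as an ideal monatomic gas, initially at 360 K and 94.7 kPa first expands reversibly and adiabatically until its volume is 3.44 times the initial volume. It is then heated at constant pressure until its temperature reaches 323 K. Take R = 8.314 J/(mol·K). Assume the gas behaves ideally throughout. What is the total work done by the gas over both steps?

20900 J

V₁ = nRT₁/P₁ = 5.38×8.314×360/94.7 = 170 L.
Step 1 — Adiabatic: TV^(γ−1) = const ⇒ T₂ = 360×(0.291)^0.667 = 158 K; PV^γ = const ⇒ P₂ = 12.1 kPa.
ΔU = nCvΔT = 5.38×12.5×(158−360) = -13600 J.
Q = 0 for an adiabatic process, so W = −ΔU = 13600 J.
State after step 1: P = 12.1 kPa, V = 585 L, T = 158 K.
Step 2 — Isobaric: P stays 12.1 kPa; V/T = const ⇒ T₂ = 323 K, V₂ = 1200 L.
W = PΔV = 12.1×(1200−585) kPa·L = 7380 J.
ΔU = nCvΔT = 5.38×12.5×(323−158) = 11100 J.
Q = ΔU + W = nCpΔT = 18500 J.
Net over both steps: W = 20900 J, Q = 18500 J, ΔU = -2480 J.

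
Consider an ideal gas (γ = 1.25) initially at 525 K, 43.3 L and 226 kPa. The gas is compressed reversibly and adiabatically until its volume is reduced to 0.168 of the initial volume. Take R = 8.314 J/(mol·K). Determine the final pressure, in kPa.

2100 kPa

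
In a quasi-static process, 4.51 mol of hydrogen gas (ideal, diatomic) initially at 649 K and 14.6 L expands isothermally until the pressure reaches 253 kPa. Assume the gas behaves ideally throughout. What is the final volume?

96.2 L

P₁ = nRT₁/V₁ = 4.51×8.314×649/14.6 = 1670 kPa.
Isothermal: T stays 649 K; PV = const ⇒ V₂ = 96.2 L, P₂ = 253 kPa.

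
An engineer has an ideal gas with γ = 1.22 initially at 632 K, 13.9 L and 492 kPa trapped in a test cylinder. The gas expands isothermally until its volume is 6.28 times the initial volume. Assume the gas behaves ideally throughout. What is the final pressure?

78.3 kPa

Isothermal: T stays 632 K; PV = const ⇒ V₂ = 87.3 L, P₂ = 78.3 kPa.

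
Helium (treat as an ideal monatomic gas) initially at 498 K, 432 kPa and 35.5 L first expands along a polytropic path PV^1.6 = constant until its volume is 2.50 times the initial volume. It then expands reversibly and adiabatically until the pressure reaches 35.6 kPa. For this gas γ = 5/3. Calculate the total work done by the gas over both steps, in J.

15300 J

n = P₁V₁/(RT₁) = 432×35.5/(8.314×498) = 3.70 mol.
Step 1 — Polytropic n=1.6: T₂ = T₁(V₁/V₂)^(n−1) = 498×(0.400)^0.60 = 287 K; P₂ = P₁(V₁/V₂)^n = 99.7 kPa.
W = (P₁V₁−P₂V₂)/(n−1) = (432×35.5−99.7×88.8)/0.60 = 10800 J.
ΔU = nCvΔT = 3.70×12.5×(287−498) = -9730 J.
Q = ΔU + W = 1080 J.
State after step 1: P = 99.7 kPa, V = 88.8 L, T = 287 K.
Step 2 — Adiabatic: T₂/T₁ = (P₂/P₁)^((γ−1)/γ) ⇒ T₂ = 287×(0.357)^0.400 = 190 K; V₂ = 165 L.
ΔU = nCvΔT = 3.70×12.5×(190−287) = -4480 J.
Q = 0 for an adiabatic process, so W = −ΔU = 4480 J.
Net over both steps: W = 15300 J, Q = 1080 J, ΔU = -14200 J.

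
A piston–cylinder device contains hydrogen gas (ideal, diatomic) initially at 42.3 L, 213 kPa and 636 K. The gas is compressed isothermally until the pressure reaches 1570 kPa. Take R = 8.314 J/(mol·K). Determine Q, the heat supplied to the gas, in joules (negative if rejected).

-18000 J

n = P₁V₁/(RT₁) = 213×42.3/(8.314×636) = 1.70 mol.
Isothermal: T stays 636 K; PV = const ⇒ V₂ = 5.74 L, P₂ = 1570 kPa.
ΔU = 0 (ideal gas, T constant).
W = nRT ln(V₂/V₁) = 1.70×8.314×636×ln(0.136) = -18000 J.
Q = ΔU + W = -18000 J.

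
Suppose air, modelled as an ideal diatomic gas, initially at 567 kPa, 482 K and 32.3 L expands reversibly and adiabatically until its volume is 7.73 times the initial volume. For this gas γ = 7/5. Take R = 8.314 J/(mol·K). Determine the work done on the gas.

n = P₁V₁/(RT₁) = 567×32.3/(8.314×482) = 4.57 mol.
Adiabatic: TV^(γ−1) = const ⇒ T₂ = 482×(0.129)^0.400 = 213 K; PV^γ = const ⇒ P₂ = 32.4 kPa.
ΔU = nCvΔT = 4.57×20.8×(213−482) = -25600 J.
Q = 0 for an adiabatic process, so W = −ΔU = 25600 J.
Work done on the gas = −W_by = -25600 J.

-25600 J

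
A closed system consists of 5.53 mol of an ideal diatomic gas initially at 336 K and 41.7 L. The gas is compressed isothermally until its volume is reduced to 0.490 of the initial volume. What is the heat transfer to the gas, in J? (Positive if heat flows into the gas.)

P₁ = nRT₁/V₁ = 5.53×8.314×336/41.7 = 370 kPa.
Isothermal: T stays 336 K; PV = const ⇒ V₂ = 20.4 L, P₂ = 756 kPa.
ΔU = 0 (ideal gas, T constant).
W = nRT ln(V₂/V₁) = 5.53×8.314×336×ln(0.490) = -11000 J.
Q = ΔU + W = -11000 J.

-11000 J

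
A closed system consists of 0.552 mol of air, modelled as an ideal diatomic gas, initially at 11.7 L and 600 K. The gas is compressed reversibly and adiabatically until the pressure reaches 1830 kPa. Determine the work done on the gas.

P₁ = nRT₁/V₁ = 0.552×8.314×600/11.7 = 235 kPa.
Adiabatic: T₂/T₁ = (P₂/P₁)^((γ−1)/γ) ⇒ T₂ = 600×(7.78)^0.286 = 1080 K; V₂ = 2.70 L.
ΔU = nCvΔT = 0.552×20.8×(1080−600) = 5490 J.
Q = 0 for an adiabatic process, so W = −ΔU = -5490 J.
Work done on the gas = −W_by = 5490 J.

5490 J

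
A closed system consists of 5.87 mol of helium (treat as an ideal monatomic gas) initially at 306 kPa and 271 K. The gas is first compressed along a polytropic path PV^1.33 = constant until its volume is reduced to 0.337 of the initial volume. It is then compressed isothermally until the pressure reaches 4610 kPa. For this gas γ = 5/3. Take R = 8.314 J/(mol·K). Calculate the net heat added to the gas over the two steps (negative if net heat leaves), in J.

-32700 J

V₁ = nRT₁/P₁ = 5.87×8.314×271/306 = 43.2 L.
Step 1 — Polytropic n=1.33: T₂ = T₁(V₁/V₂)^(n−1) = 271×(2.97)^0.33 = 388 K; P₂ = P₁(V₁/V₂)^n = 1300 kPa.
W = (P₁V₁−P₂V₂)/(n−1) = (306×43.2−1300×14.6)/0.33 = -17300 J.
ΔU = nCvΔT = 5.87×12.5×(388−271) = 8570 J.
Q = ΔU + W = -8740 J.
State after step 1: P = 1300 kPa, V = 14.6 L, T = 388 K.
Step 2 — Isothermal: T stays 388 K; PV = const ⇒ V₂ = 4.11 L, P₂ = 4610 kPa.
ΔU = 0 (ideal gas, T constant).
W = nRT ln(V₂/V₁) = 5.87×8.314×388×ln(0.282) = -24000 J.
Q = ΔU + W = -24000 J.
Net over both steps: W = -41300 J, Q = -32700 J, ΔU = 8570 J.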